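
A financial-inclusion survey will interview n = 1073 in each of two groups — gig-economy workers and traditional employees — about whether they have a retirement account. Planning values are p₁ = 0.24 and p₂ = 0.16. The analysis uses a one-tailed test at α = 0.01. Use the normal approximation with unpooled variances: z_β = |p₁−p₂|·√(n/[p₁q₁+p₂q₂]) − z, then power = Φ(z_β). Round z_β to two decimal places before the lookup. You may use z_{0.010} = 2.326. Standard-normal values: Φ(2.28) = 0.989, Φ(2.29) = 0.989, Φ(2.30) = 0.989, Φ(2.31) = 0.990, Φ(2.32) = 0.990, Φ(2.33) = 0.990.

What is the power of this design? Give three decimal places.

Power ≈ 0.990

z_β = |p₁−p₂|·√(n/[p₁q₁+p₂q₂]) − z_α
    = 0.08 · √(1073/0.3168) − 2.326
    = 0.08 · 58.1979 − 2.326
    = 4.6558 − 2.326 = 2.3298 → 2.33
Power = Φ(2.33) = 0.990.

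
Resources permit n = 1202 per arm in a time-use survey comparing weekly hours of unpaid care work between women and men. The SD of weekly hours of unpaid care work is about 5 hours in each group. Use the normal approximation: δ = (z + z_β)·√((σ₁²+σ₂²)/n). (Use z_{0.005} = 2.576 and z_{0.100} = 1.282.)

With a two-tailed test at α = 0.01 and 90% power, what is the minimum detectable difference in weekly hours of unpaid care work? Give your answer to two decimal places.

δ = (z_{α/2} + z_β) · √((σ₁²+σ₂²)/n)
  = (2.576 + 1.282) · √(50/1202)
  = 3.858 · √0.0416
  = 3.858 · 0.2040
  = 0.7869

Minimum detectable difference ≈ 0.79 hours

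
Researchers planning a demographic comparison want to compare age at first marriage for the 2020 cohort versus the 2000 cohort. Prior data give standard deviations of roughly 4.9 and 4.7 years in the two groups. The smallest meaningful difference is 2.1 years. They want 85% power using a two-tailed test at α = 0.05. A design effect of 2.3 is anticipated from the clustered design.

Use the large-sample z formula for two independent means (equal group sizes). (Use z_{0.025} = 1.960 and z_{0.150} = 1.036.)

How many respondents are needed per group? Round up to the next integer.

n = 216 per group

n = (z_{α/2} + z_β)² · (σ₁² + σ₂²) / δ²
  = (1.960 + 1.036)² · (4.9² + 4.7² = 46.1) / 2.1²
  = 8.9760 · 46.1 / 4.41
  = 93.83
Design effect: 2.3 × 93.83 = 215.81.
Round up → n = 216 per group.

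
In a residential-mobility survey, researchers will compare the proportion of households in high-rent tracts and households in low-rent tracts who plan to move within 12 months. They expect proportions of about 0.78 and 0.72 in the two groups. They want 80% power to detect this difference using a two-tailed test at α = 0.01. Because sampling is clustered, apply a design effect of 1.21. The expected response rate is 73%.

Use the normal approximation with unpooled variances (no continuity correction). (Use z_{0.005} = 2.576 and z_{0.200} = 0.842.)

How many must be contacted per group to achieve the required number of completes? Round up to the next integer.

n = (z_{α/2} + z_β)² · [p₁(1−p₁) + p₂(1−p₂)] / (p₁ − p₂)²
  = (2.576 + 0.842)² · (0.78·0.22 + 0.72·0.28) / (0.06)²
  = (3.418)² · (0.1716 + 0.2016) / 0.0036
  = 11.6827 · 0.3732 / 0.0036
  = 1211.11
Design effect: 1.21 × 1211.11 = 1465.44.
Adjust for 73% response: 1465.44 / 0.73 = 2007.45.
Round up → n = 2008 per group.

n = 2008 per group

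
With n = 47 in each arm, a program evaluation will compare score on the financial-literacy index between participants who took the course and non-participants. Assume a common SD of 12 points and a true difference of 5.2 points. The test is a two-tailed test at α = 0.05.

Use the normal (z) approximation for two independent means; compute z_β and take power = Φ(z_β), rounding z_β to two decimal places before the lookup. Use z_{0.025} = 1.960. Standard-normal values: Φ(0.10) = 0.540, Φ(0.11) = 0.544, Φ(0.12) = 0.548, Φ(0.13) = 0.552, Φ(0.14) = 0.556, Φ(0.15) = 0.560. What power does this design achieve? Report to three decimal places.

Power ≈ 0.556

z_β = δ·√(n/(σ₁²+σ₂²)) − z_{α/2}
    = 5.2 · √(47/288) − 1.960
    = 5.2 · 0.40397 − 1.960
    = 2.1007 − 1.960 = 0.1407 → 0.14
Power = Φ(0.14) = 0.556.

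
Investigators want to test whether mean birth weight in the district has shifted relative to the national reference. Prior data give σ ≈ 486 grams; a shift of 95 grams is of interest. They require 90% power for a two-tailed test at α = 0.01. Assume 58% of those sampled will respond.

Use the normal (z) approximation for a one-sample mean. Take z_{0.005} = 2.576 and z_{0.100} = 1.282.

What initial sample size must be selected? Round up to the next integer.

n = 672

n = (z_{α/2} + z_β)² · σ² / δ²
  = (2.576 + 1.282)² · 486² / 95²
  = 14.8842 · 236196 / 9025
  = 389.54
Adjust for 58% response: 389.54 / 0.58 = 671.62.
Round up → n = 672.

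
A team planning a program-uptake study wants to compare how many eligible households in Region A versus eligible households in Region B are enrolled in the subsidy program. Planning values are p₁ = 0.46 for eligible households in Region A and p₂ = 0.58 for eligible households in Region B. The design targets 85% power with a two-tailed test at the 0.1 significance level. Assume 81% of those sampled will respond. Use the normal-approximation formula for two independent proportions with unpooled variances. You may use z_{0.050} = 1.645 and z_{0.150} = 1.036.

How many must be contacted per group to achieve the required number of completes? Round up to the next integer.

n = 304 per group

n = (z_{α/2} + z_β)² · [p₁(1−p₁) + p₂(1−p₂)] / (p₁ − p₂)²
  = (1.645 + 1.036)² · (0.46·0.54 + 0.58·0.42) / (-0.12)²
  = (2.681)² · (0.2484 + 0.2436) / 0.0144
  = 7.1878 · 0.4920 / 0.0144
  = 245.58
Adjust for 81% response: 245.58 / 0.81 = 303.19.
Round up → n = 304 per group.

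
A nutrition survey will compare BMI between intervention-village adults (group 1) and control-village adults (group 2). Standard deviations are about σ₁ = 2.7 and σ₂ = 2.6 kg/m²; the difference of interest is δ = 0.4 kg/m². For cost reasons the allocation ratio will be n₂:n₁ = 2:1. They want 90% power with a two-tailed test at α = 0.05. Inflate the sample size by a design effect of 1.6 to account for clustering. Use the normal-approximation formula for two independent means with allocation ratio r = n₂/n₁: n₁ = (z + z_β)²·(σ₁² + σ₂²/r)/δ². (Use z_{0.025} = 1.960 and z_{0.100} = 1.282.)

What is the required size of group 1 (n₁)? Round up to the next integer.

n₁ = (z_{α/2} + z_β)² · (σ₁² + σ₂²/r) / δ²
   = (1.960 + 1.282)² · (2.7² + 2.6²/2) / 0.4²
   = 10.5106 · (7.29 + 3.38) / 0.16
   = 10.5106 · 10.67 / 0.16
   = 700.92
Design effect: 1.6 × 700.92 = 1121.48.
Round up → n₁ = 1122; n₂ = r·n₁ = 2 × 1122 = 2244.

n₁ = 1122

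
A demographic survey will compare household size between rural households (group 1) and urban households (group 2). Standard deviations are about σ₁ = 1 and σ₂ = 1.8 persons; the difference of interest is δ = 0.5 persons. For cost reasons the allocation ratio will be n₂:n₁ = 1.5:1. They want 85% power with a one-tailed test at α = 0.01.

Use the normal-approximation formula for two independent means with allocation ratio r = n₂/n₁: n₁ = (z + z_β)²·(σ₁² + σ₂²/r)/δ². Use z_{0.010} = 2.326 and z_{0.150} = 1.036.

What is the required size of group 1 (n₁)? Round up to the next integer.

n₁ = 143

n₁ = (z_α + z_β)² · (σ₁² + σ₂²/r) / δ²
   = (2.326 + 1.036)² · (1² + 1.8²/1.5) / 0.5²
   = 11.3030 · (1 + 2.16) / 0.25
   = 11.3030 · 3.16 / 0.25
   = 142.87
Round up → n₁ = 143; n₂ = r·n₁ = 1.5 × 143 = 215.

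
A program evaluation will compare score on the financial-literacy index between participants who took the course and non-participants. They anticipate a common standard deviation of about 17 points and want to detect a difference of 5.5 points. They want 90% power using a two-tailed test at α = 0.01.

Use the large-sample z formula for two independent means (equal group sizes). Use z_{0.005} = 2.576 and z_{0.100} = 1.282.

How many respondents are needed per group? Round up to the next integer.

n = 285 per group

n = (z_{α/2} + z_β)² · (σ₁² + σ₂²) / δ²
  = (2.576 + 1.282)² · (2·17² = 578) / 5.5²
  = 14.8842 · 578 / 30.25
  = 284.40
Round up → n = 285 per group.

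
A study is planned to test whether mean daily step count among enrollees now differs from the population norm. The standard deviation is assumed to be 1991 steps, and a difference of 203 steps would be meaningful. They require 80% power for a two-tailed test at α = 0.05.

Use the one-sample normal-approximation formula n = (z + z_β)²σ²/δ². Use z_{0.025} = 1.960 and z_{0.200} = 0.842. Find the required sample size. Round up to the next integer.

n = 756

n = (z_{α/2} + z_β)² · σ² / δ²
  = (1.960 + 0.842)² · 1991² / 203²
  = 7.8512 · 3964081 / 41209
  = 755.24
Round up → n = 756.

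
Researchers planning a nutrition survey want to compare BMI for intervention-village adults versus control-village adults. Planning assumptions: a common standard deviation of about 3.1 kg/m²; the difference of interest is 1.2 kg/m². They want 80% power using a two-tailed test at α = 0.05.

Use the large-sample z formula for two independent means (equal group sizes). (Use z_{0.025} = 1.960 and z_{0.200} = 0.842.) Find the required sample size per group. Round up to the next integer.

n = 105 per group

n = (z_{α/2} + z_β)² · (σ₁² + σ₂²) / δ²
  = (1.960 + 0.842)² · (2·3.1² = 19.22) / 1.2²
  = 7.8512 · 19.22 / 1.44
  = 104.79
Round up → n = 105 per group.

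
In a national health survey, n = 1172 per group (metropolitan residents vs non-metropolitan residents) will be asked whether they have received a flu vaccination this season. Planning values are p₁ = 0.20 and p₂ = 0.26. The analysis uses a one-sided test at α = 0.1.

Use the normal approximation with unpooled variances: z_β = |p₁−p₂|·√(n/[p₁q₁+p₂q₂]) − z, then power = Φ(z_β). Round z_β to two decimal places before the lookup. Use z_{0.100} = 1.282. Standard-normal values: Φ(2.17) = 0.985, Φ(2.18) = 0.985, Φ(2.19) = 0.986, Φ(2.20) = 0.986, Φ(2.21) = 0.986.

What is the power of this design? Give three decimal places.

Power ≈ 0.985

z_β = |p₁−p₂|·√(n/[p₁q₁+p₂q₂]) − z_α
    = 0.06 · √(1172/0.3524) − 1.282
    = 0.06 · 57.6695 − 1.282
    = 3.4602 − 1.282 = 2.1782 → 2.18
Power = Φ(2.18) = 0.985.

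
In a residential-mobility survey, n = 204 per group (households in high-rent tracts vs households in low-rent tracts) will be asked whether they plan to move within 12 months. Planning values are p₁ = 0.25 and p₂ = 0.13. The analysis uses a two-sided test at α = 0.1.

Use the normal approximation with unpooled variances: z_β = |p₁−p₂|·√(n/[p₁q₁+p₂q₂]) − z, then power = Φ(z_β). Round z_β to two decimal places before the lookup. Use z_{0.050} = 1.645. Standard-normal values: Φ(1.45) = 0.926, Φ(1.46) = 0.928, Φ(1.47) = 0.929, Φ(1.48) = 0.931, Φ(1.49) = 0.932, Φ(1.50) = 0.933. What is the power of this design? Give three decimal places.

z_β = |p₁−p₂|·√(n/[p₁q₁+p₂q₂]) − z_{α/2}
    = 0.12 · √(204/0.3006) − 1.645
    = 0.12 · 26.0508 − 1.645
    = 3.1261 − 1.645 = 1.4811 → 1.48
Power = Φ(1.48) = 0.931.

Power ≈ 0.931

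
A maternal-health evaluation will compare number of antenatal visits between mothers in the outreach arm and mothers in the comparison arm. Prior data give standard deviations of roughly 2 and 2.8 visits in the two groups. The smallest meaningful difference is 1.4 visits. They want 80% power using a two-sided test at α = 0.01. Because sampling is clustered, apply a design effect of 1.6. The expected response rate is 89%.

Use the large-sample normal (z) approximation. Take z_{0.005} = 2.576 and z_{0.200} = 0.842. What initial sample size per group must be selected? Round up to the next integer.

n = 127 per group

n = (z_{α/2} + z_β)² · (σ₁² + σ₂²) / δ²
  = (2.576 + 0.842)² · (2² + 2.8² = 11.84) / 1.4²
  = 11.6827 · 11.84 / 1.96
  = 70.57
Design effect: 1.6 × 70.57 = 112.92.
Adjust for 89% response: 112.92 / 0.89 = 126.87.
Round up → n = 127 per group.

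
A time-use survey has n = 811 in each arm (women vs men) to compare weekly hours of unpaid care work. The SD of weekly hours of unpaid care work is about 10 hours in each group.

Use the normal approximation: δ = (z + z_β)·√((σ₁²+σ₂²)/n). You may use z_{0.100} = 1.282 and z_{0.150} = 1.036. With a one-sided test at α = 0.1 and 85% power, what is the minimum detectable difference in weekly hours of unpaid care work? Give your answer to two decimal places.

Minimum detectable difference ≈ 1.15 hours

δ = (z_α + z_β) · √((σ₁²+σ₂²)/n)
  = (1.282 + 1.036) · √(200/811)
  = 2.318 · √0.24661
  = 2.318 · 0.4966
  = 1.1511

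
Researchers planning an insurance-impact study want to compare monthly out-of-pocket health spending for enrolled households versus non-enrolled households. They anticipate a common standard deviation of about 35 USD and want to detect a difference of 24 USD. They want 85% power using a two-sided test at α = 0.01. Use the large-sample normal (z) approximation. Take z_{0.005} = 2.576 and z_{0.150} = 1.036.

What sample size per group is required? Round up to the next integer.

n = 56 per group

n = (z_{α/2} + z_β)² · (σ₁² + σ₂²) / δ²
  = (2.576 + 1.036)² · (2·35² = 2450) / 24²
  = 13.0465 · 2450 / 576
  = 55.49
Round up → n = 56 per group.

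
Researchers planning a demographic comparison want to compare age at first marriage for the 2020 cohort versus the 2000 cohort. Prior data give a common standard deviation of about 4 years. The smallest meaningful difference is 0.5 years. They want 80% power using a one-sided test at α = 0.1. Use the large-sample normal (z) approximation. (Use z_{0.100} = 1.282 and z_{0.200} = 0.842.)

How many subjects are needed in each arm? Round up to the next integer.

n = 578 per group

n = (z_α + z_β)² · (σ₁² + σ₂²) / δ²
  = (1.282 + 0.842)² · (2·4² = 32) / 0.5²
  = 4.5114 · 32 / 0.25
  = 577.46
Round up → n = 578 per group.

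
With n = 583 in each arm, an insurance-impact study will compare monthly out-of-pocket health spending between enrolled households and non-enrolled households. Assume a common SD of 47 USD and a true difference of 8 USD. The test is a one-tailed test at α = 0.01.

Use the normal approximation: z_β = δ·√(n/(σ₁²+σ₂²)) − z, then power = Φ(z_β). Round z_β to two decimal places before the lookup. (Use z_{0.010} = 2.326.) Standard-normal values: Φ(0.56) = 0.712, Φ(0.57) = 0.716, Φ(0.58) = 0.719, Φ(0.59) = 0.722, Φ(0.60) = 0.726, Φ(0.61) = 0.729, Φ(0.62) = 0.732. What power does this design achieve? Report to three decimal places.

Power ≈ 0.719

z_β = δ·√(n/(σ₁²+σ₂²)) − z_α
    = 8 · √(583/4418) − 2.326
    = 8 · 0.36326 − 2.326
    = 2.9061 − 2.326 = 0.5801 → 0.58
Power = Φ(0.58) = 0.719.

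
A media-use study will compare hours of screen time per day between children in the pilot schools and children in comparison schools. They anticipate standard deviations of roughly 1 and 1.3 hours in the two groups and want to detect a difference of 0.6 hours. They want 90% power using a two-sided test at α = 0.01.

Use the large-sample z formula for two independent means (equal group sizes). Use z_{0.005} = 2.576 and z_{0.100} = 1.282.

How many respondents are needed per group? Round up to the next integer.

n = 112 per group

n = (z_{α/2} + z_β)² · (σ₁² + σ₂²) / δ²
  = (2.576 + 1.282)² · (1² + 1.3² = 2.69) / 0.6²
  = 14.8842 · 2.69 / 0.36
  = 111.22
Round up → n = 112 per group.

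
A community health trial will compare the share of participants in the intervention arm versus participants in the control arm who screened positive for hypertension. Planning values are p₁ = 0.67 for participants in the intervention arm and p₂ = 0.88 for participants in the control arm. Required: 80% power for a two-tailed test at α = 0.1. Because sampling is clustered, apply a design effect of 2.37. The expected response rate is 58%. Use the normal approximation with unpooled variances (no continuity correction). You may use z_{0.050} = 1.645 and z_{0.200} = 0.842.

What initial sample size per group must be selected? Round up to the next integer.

n = 188 per group

n = (z_{α/2} + z_β)² · [p₁(1−p₁) + p₂(1−p₂)] / (p₁ − p₂)²
  = (1.645 + 0.842)² · (0.67·0.33 + 0.88·0.12) / (-0.21)²
  = (2.487)² · (0.2211 + 0.1056) / 0.0441
  = 6.1852 · 0.3267 / 0.0441
  = 45.82
Design effect: 2.37 × 45.82 = 108.60.
Adjust for 58% response: 108.60 / 0.58 = 187.23.
Round up → n = 188 per group.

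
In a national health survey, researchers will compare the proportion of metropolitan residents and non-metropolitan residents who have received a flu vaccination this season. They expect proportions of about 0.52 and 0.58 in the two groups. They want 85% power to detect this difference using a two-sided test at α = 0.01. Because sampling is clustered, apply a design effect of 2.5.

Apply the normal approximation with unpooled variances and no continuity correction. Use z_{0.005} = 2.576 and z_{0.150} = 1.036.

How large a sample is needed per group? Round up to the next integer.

n = (z_{α/2} + z_β)² · [p₁(1−p₁) + p₂(1−p₂)] / (p₁ − p₂)²
  = (2.576 + 1.036)² · (0.52·0.48 + 0.58·0.42) / (-0.06)²
  = (3.612)² · (0.2496 + 0.2436) / 0.0036
  = 13.0465 · 0.4932 / 0.0036
  = 1787.38
Design effect: 2.5 × 1787.38 = 4468.44.
Round up → n = 4469 per group.

n = 4469 per group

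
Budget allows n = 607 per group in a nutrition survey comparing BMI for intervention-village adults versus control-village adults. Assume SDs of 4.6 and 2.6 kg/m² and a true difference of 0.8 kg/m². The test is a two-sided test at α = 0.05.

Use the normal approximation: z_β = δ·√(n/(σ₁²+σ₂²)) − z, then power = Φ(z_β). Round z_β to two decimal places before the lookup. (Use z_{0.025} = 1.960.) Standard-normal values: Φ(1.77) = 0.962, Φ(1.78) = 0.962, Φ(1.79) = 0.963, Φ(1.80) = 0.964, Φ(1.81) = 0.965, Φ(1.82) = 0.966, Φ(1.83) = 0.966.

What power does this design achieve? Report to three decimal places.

z_β = δ·√(n/(σ₁²+σ₂²)) − z_{α/2}
    = 0.8 · √(607/27.92) − 1.960
    = 0.8 · 4.66269 − 1.960
    = 3.7302 − 1.960 = 1.7702 → 1.77
Power = Φ(1.77) = 0.962.

Power ≈ 0.962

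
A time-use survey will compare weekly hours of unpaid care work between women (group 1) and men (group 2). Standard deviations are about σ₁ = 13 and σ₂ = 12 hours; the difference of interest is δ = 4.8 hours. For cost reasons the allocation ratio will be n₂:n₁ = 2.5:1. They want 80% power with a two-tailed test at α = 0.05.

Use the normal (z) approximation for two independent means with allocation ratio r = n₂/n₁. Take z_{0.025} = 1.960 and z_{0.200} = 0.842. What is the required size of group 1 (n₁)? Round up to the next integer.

n₁ = (z_{α/2} + z_β)² · (σ₁² + σ₂²/r) / δ²
   = (1.960 + 0.842)² · (13² + 12²/2.5) / 4.8²
   = 7.8512 · (169 + 57.6) / 23.04
   = 7.8512 · 226.6 / 23.04
   = 77.22
Round up → n₁ = 78; n₂ = r·n₁ = 2.5 × 78 = 195.

n₁ = 78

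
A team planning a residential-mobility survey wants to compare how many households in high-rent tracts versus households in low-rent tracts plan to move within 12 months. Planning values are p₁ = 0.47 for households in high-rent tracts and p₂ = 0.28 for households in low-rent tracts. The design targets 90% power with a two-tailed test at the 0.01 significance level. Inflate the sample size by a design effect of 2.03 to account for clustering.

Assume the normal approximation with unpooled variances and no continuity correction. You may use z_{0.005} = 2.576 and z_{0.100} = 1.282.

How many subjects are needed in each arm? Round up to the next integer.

n = (z_{α/2} + z_β)² · [p₁(1−p₁) + p₂(1−p₂)] / (p₁ − p₂)²
  = (2.576 + 1.282)² · (0.47·0.53 + 0.28·0.72) / (0.19)²
  = (3.858)² · (0.2491 + 0.2016) / 0.0361
  = 14.8842 · 0.4507 / 0.0361
  = 185.83
Design effect: 2.03 × 185.83 = 377.23.
Round up → n = 378 per group.

n = 378 per group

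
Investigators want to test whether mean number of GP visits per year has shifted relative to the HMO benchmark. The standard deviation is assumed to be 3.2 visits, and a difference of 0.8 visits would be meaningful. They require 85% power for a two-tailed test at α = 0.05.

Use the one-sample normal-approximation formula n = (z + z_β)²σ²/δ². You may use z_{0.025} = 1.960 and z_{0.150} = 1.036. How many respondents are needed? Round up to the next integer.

n = 144

n = (z_{α/2} + z_β)² · σ² / δ²
  = (1.960 + 1.036)² · 3.2² / 0.8²
  = 8.9760 · 10.24 / 0.64
  = 143.62
Round up → n = 144.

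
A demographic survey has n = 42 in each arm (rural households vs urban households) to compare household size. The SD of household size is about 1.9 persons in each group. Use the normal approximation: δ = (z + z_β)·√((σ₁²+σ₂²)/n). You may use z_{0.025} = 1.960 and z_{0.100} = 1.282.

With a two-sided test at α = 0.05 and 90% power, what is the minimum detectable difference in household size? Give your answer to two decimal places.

δ = (z_{α/2} + z_β) · √((σ₁²+σ₂²)/n)
  = (1.960 + 1.282) · √(7.22/42)
  = 3.242 · √0.1719
  = 3.242 · 0.4146
  = 1.3442

Minimum detectable difference ≈ 1.34 persons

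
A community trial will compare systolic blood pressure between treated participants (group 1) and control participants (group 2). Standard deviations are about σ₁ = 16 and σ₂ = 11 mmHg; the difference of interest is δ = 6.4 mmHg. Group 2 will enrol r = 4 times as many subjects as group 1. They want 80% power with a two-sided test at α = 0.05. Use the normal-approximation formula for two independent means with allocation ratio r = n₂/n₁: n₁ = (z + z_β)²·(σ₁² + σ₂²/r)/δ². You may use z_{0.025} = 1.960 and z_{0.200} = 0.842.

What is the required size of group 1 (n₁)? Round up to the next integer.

n₁ = 55

n₁ = (z_{α/2} + z_β)² · (σ₁² + σ₂²/r) / δ²
   = (1.960 + 0.842)² · (16² + 11²/4) / 6.4²
   = 7.8512 · (256 + 30.25) / 40.96
   = 7.8512 · 286.25 / 40.96
   = 54.87
Round up → n₁ = 55; n₂ = r·n₁ = 4 × 55 = 220.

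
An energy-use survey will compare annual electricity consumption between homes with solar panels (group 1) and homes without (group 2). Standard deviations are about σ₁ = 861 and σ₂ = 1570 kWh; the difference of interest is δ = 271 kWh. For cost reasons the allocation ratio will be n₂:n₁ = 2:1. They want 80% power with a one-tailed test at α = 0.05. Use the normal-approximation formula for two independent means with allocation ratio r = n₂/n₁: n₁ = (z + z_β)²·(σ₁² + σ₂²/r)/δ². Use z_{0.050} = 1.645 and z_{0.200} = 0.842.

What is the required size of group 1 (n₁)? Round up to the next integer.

n₁ = (z_α + z_β)² · (σ₁² + σ₂²/r) / δ²
   = (1.645 + 0.842)² · (861² + 1570²/2) / 271²
   = 6.1852 · (741321 + 1232450) / 73441
   = 6.1852 · 1973771 / 73441
   = 166.23
Round up → n₁ = 167; n₂ = r·n₁ = 2 × 167 = 334.

n₁ = 167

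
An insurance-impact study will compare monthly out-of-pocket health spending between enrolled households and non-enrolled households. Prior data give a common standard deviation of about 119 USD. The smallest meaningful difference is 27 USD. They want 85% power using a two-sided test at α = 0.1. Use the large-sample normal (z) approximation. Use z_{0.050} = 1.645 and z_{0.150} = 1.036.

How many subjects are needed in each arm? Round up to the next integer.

n = (z_{α/2} + z_β)² · (σ₁² + σ₂²) / δ²
  = (1.645 + 1.036)² · (2·119² = 28322) / 27²
  = 7.1878 · 28322 / 729
  = 279.25
Round up → n = 280 per group.

n = 280 per group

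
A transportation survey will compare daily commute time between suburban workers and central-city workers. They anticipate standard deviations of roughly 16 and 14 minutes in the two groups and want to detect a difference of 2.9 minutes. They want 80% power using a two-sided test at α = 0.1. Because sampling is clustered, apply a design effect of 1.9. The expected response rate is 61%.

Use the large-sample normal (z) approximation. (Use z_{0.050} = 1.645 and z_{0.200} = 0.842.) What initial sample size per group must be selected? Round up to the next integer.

n = 1036 per group

n = (z_{α/2} + z_β)² · (σ₁² + σ₂²) / δ²
  = (1.645 + 0.842)² · (16² + 14² = 452) / 2.9²
  = 6.1852 · 452 / 8.41
  = 332.43
Design effect: 1.9 × 332.43 = 631.61.
Adjust for 61% response: 631.61 / 0.61 = 1035.42.
Round up → n = 1036 per group.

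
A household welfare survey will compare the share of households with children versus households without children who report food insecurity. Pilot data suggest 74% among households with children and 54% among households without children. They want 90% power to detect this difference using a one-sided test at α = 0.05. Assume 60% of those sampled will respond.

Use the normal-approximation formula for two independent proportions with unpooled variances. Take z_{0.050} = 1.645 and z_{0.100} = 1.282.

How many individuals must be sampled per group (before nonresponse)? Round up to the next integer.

n = (z_α + z_β)² · [p₁(1−p₁) + p₂(1−p₂)] / (p₁ − p₂)²
  = (1.645 + 1.282)² · (0.74·0.26 + 0.54·0.46) / (0.20)²
  = (2.927)² · (0.1924 + 0.2484) / 0.0400
  = 8.5673 · 0.4408 / 0.0400
  = 94.41
Adjust for 60% response: 94.41 / 0.60 = 157.35.
Round up → n = 158 per group.

n = 158 per group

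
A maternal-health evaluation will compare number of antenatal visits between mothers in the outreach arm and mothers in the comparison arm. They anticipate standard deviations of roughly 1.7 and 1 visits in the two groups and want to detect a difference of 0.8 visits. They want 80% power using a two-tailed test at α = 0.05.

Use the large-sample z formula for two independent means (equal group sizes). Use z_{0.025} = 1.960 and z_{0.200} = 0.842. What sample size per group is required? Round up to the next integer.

n = 48 per group

n = (z_{α/2} + z_β)² · (σ₁² + σ₂²) / δ²
  = (1.960 + 0.842)² · (1.7² + 1² = 3.89) / 0.8²
  = 7.8512 · 3.89 / 0.64
  = 47.72
Round up → n = 48 per group.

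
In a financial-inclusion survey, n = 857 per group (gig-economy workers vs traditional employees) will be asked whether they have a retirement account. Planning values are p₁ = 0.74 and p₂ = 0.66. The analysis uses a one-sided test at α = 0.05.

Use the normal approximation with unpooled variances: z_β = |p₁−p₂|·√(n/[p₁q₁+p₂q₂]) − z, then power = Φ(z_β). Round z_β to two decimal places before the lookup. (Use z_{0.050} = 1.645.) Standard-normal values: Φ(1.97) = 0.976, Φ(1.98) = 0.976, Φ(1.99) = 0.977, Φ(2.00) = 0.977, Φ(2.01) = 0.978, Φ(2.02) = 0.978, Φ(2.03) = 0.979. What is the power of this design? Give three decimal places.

Power ≈ 0.976

z_β = |p₁−p₂|·√(n/[p₁q₁+p₂q₂]) − z_α
    = 0.08 · √(857/0.4168) − 1.645
    = 0.08 · 45.3447 − 1.645
    = 3.6276 − 1.645 = 1.9826 → 1.98
Power = Φ(1.98) = 0.976.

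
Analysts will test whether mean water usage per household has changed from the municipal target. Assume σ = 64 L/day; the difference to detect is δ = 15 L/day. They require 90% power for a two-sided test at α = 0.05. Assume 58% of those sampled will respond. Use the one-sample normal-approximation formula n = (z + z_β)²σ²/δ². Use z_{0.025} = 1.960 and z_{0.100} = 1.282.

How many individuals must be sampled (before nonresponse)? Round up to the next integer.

n = (z_{α/2} + z_β)² · σ² / δ²
  = (1.960 + 1.282)² · 64² / 15²
  = 10.5106 · 4096 / 225
  = 191.34
Adjust for 58% response: 191.34 / 0.58 = 329.89.
Round up → n = 330.

n = 330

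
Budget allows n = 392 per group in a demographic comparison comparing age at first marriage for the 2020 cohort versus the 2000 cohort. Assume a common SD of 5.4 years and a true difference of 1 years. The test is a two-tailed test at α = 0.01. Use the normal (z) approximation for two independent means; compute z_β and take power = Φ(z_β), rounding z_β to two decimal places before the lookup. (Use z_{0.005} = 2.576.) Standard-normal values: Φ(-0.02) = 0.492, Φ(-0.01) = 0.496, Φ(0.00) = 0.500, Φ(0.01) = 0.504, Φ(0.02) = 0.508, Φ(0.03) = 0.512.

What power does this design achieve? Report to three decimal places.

z_β = δ·√(n/(σ₁²+σ₂²)) − z_{α/2}
    = 1 · √(392/58.32) − 2.576
    = 1 · 2.59259 − 2.576
    = 2.5926 − 2.576 = 0.0166 → 0.02
Power = Φ(0.02) = 0.508.

Power ≈ 0.508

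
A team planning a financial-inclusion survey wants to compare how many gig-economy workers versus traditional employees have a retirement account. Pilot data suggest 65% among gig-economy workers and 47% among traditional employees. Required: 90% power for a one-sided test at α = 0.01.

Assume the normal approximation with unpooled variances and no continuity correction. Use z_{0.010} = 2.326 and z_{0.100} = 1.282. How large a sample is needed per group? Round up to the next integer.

n = 192 per group

n = (z_α + z_β)² · [p₁(1−p₁) + p₂(1−p₂)] / (p₁ − p₂)²
  = (2.326 + 1.282)² · (0.65·0.35 + 0.47·0.53) / (0.18)²
  = (3.608)² · (0.2275 + 0.2491) / 0.0324
  = 13.0177 · 0.4766 / 0.0324
  = 191.49
Round up → n = 192 per group.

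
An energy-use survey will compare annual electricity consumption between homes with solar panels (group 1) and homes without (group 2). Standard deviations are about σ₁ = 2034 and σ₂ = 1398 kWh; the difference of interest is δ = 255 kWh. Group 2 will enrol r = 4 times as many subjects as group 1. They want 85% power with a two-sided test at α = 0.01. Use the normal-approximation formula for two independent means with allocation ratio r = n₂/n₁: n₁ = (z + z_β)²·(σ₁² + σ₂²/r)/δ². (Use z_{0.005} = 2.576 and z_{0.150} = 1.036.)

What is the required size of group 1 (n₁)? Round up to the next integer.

n₁ = (z_{α/2} + z_β)² · (σ₁² + σ₂²/r) / δ²
   = (2.576 + 1.036)² · (2034² + 1398²/4) / 255²
   = 13.0465 · (4137156 + 488601) / 65025
   = 13.0465 · 4625757 / 65025
   = 928.11
Round up → n₁ = 929; n₂ = r·n₁ = 4 × 929 = 3716.

n₁ = 929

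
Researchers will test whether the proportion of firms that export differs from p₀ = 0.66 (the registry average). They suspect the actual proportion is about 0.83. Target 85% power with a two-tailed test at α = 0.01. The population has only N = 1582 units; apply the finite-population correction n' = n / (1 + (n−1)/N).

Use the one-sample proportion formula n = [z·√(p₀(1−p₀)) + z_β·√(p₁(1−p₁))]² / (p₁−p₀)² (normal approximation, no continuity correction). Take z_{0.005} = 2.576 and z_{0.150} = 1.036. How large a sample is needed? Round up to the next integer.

n = [z_{α/2}·√(p₀q₀) + z_β·√(p₁q₁)]² / (p₁ − p₀)²
  = [2.576·√(0.66·0.34) + 1.036·√(0.83·0.17)]² / (0.17)²
  = [2.576·0.4737 + 1.036·0.3756]² / 0.0289
  = [1.6094]² / 0.0289
  = 89.63
Finite-population correction (N = 1582): 89.63 / (1 + (89.63 − 1)/1582) = 84.87.
Round up → n = 85.

n = 85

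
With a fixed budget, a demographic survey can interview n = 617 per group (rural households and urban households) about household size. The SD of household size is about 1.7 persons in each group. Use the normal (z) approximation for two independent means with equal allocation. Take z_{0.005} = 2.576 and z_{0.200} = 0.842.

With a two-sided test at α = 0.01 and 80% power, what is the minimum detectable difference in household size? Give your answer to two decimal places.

δ = (z_{α/2} + z_β) · √((σ₁²+σ₂²)/n)
  = (2.576 + 0.842) · √(5.78/617)
  = 3.418 · √0.00937
  = 3.418 · 0.0968
  = 0.3308

Minimum detectable difference ≈ 0.33 persons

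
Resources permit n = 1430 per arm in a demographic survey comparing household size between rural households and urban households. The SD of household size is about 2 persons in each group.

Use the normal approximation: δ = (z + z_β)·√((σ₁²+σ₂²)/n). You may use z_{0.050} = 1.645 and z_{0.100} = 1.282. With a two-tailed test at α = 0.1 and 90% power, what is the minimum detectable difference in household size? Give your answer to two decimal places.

δ = (z_{α/2} + z_β) · √((σ₁²+σ₂²)/n)
  = (1.645 + 1.282) · √(8/1430)
  = 2.927 · √0.00559
  = 2.927 · 0.0748
  = 0.2189

Minimum detectable difference ≈ 0.22 persons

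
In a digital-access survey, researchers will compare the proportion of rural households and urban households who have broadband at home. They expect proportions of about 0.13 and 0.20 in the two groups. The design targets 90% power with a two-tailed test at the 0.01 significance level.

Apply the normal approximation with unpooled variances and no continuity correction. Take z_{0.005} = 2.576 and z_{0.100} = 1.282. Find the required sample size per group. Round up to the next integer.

n = (z_{α/2} + z_β)² · [p₁(1−p₁) + p₂(1−p₂)] / (p₁ − p₂)²
  = (2.576 + 1.282)² · (0.13·0.87 + 0.20·0.80) / (-0.07)²
  = (3.858)² · (0.1131 + 0.1600) / 0.0049
  = 14.8842 · 0.2731 / 0.0049
  = 829.56
Round up → n = 830 per group.

n = 830 per group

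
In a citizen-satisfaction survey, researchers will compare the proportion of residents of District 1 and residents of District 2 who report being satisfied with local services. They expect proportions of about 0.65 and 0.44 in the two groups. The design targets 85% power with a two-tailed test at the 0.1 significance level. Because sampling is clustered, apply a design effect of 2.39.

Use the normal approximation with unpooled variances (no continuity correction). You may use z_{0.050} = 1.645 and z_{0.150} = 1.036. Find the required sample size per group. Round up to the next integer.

n = (z_{α/2} + z_β)² · [p₁(1−p₁) + p₂(1−p₂)] / (p₁ − p₂)²
  = (1.645 + 1.036)² · (0.65·0.35 + 0.44·0.56) / (0.21)²
  = (2.681)² · (0.2275 + 0.2464) / 0.0441
  = 7.1878 · 0.4739 / 0.0441
  = 77.24
Design effect: 2.39 × 77.24 = 184.60.
Round up → n = 185 per group.

n = 185 per group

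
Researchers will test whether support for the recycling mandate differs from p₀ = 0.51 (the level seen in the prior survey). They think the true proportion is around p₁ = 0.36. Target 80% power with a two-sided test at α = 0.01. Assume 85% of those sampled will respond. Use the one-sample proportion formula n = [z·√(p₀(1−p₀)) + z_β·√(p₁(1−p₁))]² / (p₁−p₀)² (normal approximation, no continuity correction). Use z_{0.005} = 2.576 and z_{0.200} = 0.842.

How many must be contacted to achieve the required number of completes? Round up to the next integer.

n = 150

n = [z_{α/2}·√(p₀q₀) + z_β·√(p₁q₁)]² / (p₁ − p₀)²
  = [2.576·√(0.51·0.49) + 0.842·√(0.36·0.64)]² / (-0.15)²
  = [2.576·0.4999 + 0.842·0.4800]² / 0.0225
  = [1.6919]² / 0.0225
  = 127.22
Adjust for 85% response: 127.22 / 0.85 = 149.67.
Round up → n = 150.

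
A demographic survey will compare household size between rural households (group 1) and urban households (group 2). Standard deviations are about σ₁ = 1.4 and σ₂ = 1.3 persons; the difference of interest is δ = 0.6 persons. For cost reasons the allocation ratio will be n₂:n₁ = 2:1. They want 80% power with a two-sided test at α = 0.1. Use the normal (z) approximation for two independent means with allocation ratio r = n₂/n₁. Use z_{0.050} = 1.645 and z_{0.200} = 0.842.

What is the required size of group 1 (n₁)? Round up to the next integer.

n₁ = 49

n₁ = (z_{α/2} + z_β)² · (σ₁² + σ₂²/r) / δ²
   = (1.645 + 0.842)² · (1.4² + 1.3²/2) / 0.6²
   = 6.1852 · (1.96 + 0.845) / 0.36
   = 6.1852 · 2.805 / 0.36
   = 48.19
Round up → n₁ = 49; n₂ = r·n₁ = 2 × 49 = 98.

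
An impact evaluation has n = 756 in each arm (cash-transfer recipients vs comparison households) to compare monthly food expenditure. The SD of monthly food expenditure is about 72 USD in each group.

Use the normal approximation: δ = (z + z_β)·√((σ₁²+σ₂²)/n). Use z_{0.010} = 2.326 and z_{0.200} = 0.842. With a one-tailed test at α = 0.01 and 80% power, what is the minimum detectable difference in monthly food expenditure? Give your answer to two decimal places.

δ = (z_α + z_β) · √((σ₁²+σ₂²)/n)
  = (2.326 + 0.842) · √(10368/756)
  = 3.168 · √13.7143
  = 3.168 · 3.7033
  = 11.7320

Minimum detectable difference ≈ 11.73 USD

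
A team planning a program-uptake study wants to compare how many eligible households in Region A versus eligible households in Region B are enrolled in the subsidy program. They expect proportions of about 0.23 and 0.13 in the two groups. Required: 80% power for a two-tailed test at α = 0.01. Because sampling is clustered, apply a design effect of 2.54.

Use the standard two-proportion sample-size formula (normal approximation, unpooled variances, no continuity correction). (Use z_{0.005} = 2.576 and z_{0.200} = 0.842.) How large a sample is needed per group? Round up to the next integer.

n = (z_{α/2} + z_β)² · [p₁(1−p₁) + p₂(1−p₂)] / (p₁ − p₂)²
  = (2.576 + 0.842)² · (0.23·0.77 + 0.13·0.87) / (0.10)²
  = (3.418)² · (0.1771 + 0.1131) / 0.0100
  = 11.6827 · 0.2902 / 0.0100
  = 339.03
Design effect: 2.54 × 339.03 = 861.14.
Round up → n = 862 per group.

n = 862 per group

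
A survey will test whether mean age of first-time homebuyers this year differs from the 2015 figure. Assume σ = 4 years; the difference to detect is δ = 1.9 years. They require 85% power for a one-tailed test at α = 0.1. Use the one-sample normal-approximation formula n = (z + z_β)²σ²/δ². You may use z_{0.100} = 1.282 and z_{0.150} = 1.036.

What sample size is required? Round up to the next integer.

n = 24

n = (z_α + z_β)² · σ² / δ²
  = (1.282 + 1.036)² · 4² / 1.9²
  = 5.3731 · 16 / 3.61
  = 23.81
Round up → n = 24.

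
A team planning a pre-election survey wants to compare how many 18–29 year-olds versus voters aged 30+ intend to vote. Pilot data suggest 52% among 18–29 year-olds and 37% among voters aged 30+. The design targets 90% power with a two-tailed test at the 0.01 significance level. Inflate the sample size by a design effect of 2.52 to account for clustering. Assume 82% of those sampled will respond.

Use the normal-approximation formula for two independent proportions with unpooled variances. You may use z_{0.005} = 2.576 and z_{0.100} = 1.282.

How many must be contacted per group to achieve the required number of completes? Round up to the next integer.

n = (z_{α/2} + z_β)² · [p₁(1−p₁) + p₂(1−p₂)] / (p₁ − p₂)²
  = (2.576 + 1.282)² · (0.52·0.48 + 0.37·0.63) / (0.15)²
  = (3.858)² · (0.2496 + 0.2331) / 0.0225
  = 14.8842 · 0.4827 / 0.0225
  = 319.31
Design effect: 2.52 × 319.31 = 804.67.
Adjust for 82% response: 804.67 / 0.82 = 981.31.
Round up → n = 982 per group.

n = 982 per group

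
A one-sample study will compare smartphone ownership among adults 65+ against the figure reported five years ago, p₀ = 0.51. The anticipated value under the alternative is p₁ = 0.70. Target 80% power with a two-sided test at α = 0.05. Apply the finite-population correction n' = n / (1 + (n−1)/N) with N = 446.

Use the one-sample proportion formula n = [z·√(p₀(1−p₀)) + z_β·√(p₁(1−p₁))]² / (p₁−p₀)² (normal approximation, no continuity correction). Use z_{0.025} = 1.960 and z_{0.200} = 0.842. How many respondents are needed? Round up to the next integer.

n = 47

n = [z_{α/2}·√(p₀q₀) + z_β·√(p₁q₁)]² / (p₁ − p₀)²
  = [1.960·√(0.51·0.49) + 0.842·√(0.70·0.30)]² / (0.19)²
  = [1.960·0.4999 + 0.842·0.4583]² / 0.0361
  = [1.3657]² / 0.0361
  = 51.66
Finite-population correction (N = 446): 51.66 / (1 + (51.66 − 1)/446) = 46.39.
Round up → n = 47.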